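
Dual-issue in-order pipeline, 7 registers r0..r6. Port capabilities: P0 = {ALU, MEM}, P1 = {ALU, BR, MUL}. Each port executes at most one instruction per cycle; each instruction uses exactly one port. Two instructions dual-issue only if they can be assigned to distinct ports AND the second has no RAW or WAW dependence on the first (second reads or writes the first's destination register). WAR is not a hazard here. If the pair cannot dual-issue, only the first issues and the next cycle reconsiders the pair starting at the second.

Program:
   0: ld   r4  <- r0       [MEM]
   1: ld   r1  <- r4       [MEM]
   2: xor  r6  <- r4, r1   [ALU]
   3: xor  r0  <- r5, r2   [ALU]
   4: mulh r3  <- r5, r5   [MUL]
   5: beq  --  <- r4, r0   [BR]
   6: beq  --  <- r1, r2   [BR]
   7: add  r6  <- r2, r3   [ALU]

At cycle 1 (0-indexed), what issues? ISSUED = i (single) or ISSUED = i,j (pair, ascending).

0. ld @i0  | no-port MEM/MEM
1. ld @i1  | RAW r1
2. xor xor @i2&i3  | 2-wide
3. mulh @i4  | no-port MUL/BR
4. beq @i5  | no-port BR/BR
5. beq add @i6&i7  | 2-wide

ISSUED = 1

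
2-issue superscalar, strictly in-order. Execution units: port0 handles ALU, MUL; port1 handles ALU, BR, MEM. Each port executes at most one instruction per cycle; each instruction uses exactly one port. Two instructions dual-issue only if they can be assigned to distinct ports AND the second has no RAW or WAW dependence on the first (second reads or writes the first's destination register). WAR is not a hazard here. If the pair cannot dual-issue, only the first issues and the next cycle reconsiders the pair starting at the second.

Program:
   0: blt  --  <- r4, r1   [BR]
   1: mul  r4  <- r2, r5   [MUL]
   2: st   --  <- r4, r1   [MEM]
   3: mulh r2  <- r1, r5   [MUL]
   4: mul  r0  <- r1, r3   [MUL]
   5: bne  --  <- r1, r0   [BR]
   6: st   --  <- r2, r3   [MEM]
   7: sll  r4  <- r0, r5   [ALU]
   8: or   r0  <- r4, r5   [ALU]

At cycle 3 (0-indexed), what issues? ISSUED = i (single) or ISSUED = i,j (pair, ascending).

ISSUED = 5

[0] i0&i1  blt mul  -- dual
[1] i2&i3  st mulh  -- dual
[2] i4  mul  -- RAW r0
[3] i5  bne  -- no-port BR/MEM
[4] i6&i7  st sll  -- dual
[5] i8  or  -- tail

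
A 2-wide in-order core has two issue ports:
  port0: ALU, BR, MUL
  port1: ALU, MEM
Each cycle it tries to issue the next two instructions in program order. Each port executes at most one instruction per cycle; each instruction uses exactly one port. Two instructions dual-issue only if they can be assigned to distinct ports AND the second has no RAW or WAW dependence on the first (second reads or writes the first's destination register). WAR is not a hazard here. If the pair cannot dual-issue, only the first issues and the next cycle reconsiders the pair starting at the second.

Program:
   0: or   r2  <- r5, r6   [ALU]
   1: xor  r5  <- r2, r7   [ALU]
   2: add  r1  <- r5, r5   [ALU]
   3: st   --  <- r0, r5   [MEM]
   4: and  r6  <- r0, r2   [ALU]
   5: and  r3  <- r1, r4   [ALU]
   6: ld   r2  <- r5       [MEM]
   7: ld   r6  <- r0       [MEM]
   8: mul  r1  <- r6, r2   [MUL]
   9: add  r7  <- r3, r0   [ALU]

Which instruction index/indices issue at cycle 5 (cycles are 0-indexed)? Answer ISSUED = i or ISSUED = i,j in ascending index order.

c0: i0 or  RAW r2
c1: i1 xor  RAW r5
c2: i2/i3 add;st  2-wide
c3: i4/i5 and;and  2-wide
c4: i6 ld  no-port MEM/MEM
c5: i7 ld  RAW r6
c6: i8/i9 mul;add  2-wide

ISSUED = 7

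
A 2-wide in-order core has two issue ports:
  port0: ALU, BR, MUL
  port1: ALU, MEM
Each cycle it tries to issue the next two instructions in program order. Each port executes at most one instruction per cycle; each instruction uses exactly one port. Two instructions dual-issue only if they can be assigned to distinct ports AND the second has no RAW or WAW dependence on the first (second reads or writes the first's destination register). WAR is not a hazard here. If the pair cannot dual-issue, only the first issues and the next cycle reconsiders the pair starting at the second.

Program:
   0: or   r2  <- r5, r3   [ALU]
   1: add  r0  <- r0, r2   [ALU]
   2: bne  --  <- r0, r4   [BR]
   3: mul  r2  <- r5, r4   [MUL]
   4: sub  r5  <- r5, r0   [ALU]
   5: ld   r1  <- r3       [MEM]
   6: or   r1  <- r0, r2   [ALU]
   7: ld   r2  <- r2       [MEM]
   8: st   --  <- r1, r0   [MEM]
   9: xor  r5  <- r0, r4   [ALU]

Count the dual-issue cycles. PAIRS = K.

PAIRS = 3

[0] i0  or  -- RAW r2
[1] i1  add  -- RAW r0
[2] i2  bne  -- no-port BR/MUL
[3] i3/i4  mul;sub  -- dual
[4] i5  ld  -- WAW r1
[5] i6/i7  or;ld  -- dual
[6] i8/i9  st;xor  -- dual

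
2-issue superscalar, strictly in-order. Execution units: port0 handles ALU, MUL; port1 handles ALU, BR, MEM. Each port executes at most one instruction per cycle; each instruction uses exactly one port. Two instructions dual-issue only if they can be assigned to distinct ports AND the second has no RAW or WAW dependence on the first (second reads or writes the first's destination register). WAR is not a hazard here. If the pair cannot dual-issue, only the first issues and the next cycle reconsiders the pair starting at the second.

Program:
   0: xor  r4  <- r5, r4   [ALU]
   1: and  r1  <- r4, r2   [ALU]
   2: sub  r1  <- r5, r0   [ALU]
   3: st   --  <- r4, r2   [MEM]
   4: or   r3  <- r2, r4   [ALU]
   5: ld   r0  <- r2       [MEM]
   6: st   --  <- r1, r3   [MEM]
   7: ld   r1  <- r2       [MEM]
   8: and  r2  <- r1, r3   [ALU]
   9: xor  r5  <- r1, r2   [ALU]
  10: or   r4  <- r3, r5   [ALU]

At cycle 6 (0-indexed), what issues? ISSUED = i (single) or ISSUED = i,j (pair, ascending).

ISSUED = 8

#0 head=0: xor.ALU i0 RAW r4
#1 head=1: and.ALU i1 WAW r1
#2 head=2: sub.ALU;st.MEM i2&i3 pair
#3 head=4: or.ALU;ld.MEM i4&i5 pair
#4 head=6: st.MEM i6 no-port MEM/MEM
#5 head=7: ld.MEM i7 RAW r1
#6 head=8: and.ALU i8 RAW r2
#7 head=9: xor.ALU i9 RAW r5
#8 head=10: or.ALU i10 tail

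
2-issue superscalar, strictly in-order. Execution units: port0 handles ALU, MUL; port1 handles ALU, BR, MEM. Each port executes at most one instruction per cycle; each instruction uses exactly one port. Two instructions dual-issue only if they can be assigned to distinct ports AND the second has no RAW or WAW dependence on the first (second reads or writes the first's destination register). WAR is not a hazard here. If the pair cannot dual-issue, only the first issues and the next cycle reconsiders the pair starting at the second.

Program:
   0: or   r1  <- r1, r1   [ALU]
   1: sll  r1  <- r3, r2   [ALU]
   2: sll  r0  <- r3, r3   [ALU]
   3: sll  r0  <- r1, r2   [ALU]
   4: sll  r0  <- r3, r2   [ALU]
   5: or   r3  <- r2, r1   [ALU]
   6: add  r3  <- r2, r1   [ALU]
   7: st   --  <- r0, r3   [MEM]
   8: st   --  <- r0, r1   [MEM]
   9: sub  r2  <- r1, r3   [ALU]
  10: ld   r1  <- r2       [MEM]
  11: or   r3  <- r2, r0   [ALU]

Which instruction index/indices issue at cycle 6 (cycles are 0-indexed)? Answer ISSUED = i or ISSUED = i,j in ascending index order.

[0] i0  or  -- WAW r1
[1] i1/i2  sll/sll  -- pair
[2] i3  sll  -- WAW r0
[3] i4/i5  sll/or  -- pair
[4] i6  add  -- RAW r3
[5] i7  st  -- no-port MEM/MEM
[6] i8/i9  st/sub  -- pair
[7] i10/i11  ld/or  -- pair

ISSUED = 8,9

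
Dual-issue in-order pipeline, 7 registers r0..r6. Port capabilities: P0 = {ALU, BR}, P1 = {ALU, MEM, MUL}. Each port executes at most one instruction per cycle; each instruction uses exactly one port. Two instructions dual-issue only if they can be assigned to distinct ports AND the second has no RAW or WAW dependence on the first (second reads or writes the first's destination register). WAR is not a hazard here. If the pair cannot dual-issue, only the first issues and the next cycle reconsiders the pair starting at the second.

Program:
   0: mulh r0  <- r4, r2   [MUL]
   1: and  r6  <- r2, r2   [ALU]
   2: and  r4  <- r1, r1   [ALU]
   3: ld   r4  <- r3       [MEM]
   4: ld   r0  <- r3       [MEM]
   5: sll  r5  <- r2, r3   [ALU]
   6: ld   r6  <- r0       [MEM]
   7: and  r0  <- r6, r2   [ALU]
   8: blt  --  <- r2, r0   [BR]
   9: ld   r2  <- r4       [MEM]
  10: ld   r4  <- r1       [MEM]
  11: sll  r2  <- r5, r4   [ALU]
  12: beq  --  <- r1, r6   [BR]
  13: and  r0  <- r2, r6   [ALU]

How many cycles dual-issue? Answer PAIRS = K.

PAIRS = 4

#0 head=0: mulh;and i0,i1 pair
#1 head=2: and i2 WAW r4
#2 head=3: ld i3 no-port MEM/MEM
#3 head=4: ld;sll i4,i5 pair
#4 head=6: ld i6 RAW r6
#5 head=7: and i7 RAW r0
#6 head=8: blt;ld i8,i9 pair
#7 head=10: ld i10 RAW r4
#8 head=11: sll;beq i11,i12 pair
#9 head=13: and i13 tail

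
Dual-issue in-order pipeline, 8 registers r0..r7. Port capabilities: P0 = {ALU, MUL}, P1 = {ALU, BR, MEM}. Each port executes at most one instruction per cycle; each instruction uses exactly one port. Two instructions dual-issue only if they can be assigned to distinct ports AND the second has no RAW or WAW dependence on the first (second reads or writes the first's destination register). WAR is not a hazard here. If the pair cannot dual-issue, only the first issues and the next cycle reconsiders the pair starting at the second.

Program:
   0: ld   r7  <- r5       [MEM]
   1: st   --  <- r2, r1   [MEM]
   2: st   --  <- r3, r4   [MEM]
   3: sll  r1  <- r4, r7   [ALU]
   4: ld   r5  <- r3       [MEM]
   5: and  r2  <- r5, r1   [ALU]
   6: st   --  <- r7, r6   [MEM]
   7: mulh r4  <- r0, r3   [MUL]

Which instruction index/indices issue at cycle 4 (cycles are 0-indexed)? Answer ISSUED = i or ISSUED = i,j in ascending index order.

ISSUED = 5,6

#0 head=0: ld.MEM i0 no-port MEM/MEM
#1 head=1: st.MEM i1 no-port MEM/MEM
#2 head=2: st.MEM/sll.ALU i2/i3 pair
#3 head=4: ld.MEM i4 RAW r5
#4 head=5: and.ALU/st.MEM i5/i6 pair
#5 head=7: mulh.MUL i7 tail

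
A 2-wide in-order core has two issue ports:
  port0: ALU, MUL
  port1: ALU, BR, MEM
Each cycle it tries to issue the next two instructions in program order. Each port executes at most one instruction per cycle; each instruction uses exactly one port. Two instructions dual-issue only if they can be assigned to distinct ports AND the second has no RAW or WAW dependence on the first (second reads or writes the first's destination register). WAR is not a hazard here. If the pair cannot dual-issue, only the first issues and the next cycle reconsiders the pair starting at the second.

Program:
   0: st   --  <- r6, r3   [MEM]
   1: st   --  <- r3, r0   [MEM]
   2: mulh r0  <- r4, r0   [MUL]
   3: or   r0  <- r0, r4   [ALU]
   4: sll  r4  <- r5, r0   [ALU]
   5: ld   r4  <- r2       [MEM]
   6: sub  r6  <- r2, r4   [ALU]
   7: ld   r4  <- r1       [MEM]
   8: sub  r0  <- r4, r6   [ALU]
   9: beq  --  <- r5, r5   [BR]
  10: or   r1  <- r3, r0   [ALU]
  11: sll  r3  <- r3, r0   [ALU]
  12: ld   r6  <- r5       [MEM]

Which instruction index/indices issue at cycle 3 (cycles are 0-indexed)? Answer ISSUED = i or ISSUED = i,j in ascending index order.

ISSUED = 4

t=0 i0:st.MEM ; no-port MEM/MEM
t=1 i1/i2:st.MEM+mulh.MUL ; pair
t=2 i3:or.ALU ; RAW r0
t=3 i4:sll.ALU ; WAW r4
t=4 i5:ld.MEM ; RAW r4
t=5 i6/i7:sub.ALU+ld.MEM ; pair
t=6 i8/i9:sub.ALU+beq.BR ; pair
t=7 i10/i11:or.ALU+sll.ALU ; pair
t=8 i12:ld.MEM ; tail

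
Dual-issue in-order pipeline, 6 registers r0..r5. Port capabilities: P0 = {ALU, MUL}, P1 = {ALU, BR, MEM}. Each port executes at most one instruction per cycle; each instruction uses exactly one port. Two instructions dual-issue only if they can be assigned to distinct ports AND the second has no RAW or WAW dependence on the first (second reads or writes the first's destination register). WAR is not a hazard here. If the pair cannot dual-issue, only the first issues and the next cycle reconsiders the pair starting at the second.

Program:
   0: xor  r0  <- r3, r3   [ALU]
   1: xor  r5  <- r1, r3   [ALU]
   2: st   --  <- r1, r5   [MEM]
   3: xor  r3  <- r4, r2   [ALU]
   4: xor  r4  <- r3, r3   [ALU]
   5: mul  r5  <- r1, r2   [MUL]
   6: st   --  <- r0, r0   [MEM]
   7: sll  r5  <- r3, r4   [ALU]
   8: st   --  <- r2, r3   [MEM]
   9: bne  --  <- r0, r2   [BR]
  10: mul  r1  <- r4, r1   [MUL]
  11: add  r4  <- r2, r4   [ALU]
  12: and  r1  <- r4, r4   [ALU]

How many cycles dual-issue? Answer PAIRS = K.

c0: i0&i1 xor.ALU;xor.ALU  2-wide
c1: i2&i3 st.MEM;xor.ALU  2-wide
c2: i4&i5 xor.ALU;mul.MUL  2-wide
c3: i6&i7 st.MEM;sll.ALU  2-wide
c4: i8 st.MEM  no-port MEM/BR
c5: i9&i10 bne.BR;mul.MUL  2-wide
c6: i11 add.ALU  RAW r4
c7: i12 and.ALU  tail

PAIRS = 5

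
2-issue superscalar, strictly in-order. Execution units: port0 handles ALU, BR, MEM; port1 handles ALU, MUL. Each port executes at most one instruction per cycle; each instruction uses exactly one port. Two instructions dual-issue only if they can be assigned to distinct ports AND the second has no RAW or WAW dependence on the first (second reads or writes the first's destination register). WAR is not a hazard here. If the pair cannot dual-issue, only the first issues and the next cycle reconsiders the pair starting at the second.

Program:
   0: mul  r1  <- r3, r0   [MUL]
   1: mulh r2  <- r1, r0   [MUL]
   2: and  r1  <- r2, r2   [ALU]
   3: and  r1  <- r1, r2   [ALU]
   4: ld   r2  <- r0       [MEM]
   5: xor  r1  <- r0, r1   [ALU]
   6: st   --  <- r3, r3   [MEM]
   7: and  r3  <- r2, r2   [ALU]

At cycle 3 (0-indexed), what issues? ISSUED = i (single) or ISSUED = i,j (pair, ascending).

ISSUED = 3,4

c0: i0 mul  no-port MUL/MUL
c1: i1 mulh  RAW r2
c2: i2 and  RAW+WAW r1
c3: i3&i4 and+ld  2-wide
c4: i5&i6 xor+st  2-wide
c5: i7 and  tail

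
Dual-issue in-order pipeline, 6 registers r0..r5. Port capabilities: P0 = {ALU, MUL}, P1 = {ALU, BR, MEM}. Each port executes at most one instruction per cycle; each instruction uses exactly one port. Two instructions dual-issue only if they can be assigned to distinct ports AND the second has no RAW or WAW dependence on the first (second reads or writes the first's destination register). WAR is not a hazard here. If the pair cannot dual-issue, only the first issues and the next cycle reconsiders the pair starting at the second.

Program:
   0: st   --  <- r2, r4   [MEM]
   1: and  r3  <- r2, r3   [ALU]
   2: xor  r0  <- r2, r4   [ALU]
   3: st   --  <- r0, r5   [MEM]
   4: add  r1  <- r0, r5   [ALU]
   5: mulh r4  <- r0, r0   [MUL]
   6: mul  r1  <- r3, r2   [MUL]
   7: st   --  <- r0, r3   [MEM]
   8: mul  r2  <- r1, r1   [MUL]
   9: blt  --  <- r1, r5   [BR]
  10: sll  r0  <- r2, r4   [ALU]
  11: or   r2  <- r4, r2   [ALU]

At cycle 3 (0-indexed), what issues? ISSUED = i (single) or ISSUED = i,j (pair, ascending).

ISSUED = 5

0. st and @i0,i1  | 2-wide
1. xor @i2  | RAW r0
2. st add @i3,i4  | 2-wide
3. mulh @i5  | no-port MUL/MUL
4. mul st @i6,i7  | 2-wide
5. mul blt @i8,i9  | 2-wide
6. sll or @i10,i11  | 2-wide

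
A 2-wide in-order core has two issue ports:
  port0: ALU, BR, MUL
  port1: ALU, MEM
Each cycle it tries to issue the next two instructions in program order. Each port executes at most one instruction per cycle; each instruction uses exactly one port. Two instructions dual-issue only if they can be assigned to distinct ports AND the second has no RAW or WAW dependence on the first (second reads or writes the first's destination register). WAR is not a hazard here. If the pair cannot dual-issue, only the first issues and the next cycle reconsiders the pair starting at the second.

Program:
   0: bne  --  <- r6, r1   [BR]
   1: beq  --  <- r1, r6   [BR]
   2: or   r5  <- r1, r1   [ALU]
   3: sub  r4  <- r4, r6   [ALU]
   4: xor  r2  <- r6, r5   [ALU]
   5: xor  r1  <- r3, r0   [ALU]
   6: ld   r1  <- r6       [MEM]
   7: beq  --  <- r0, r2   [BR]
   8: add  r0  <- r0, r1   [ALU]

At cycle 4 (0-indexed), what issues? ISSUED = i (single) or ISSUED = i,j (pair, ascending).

ISSUED = 6,7

c0: i0 bne  no-port BR/BR
c1: i1,i2 beq+or  pair
c2: i3,i4 sub+xor  pair
c3: i5 xor  WAW r1
c4: i6,i7 ld+beq  pair
c5: i8 add  tail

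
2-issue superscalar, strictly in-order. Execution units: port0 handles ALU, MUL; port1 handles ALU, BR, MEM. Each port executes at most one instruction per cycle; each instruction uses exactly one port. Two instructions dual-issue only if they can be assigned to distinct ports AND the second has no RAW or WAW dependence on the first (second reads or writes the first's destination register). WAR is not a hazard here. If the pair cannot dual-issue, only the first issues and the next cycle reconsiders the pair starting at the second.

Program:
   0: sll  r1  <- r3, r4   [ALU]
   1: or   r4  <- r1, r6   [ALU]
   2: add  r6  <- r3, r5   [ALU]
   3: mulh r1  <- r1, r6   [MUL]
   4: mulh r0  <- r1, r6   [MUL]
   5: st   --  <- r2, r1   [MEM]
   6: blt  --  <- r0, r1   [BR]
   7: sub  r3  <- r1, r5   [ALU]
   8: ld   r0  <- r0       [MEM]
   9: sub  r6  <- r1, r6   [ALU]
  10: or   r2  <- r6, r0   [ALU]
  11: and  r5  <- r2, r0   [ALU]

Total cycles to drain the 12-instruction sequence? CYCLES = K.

CYCLES = 8

  cy0 -> i0 (sll.ALU) RAW r1
  cy1 -> i1+i2 (or.ALU add.ALU) dual
  cy2 -> i3 (mulh.MUL) no-port MUL/MUL
  cy3 -> i4+i5 (mulh.MUL st.MEM) dual
  cy4 -> i6+i7 (blt.BR sub.ALU) dual
  cy5 -> i8+i9 (ld.MEM sub.ALU) dual
  cy6 -> i10 (or.ALU) RAW r2
  cy7 -> i11 (and.ALU) tail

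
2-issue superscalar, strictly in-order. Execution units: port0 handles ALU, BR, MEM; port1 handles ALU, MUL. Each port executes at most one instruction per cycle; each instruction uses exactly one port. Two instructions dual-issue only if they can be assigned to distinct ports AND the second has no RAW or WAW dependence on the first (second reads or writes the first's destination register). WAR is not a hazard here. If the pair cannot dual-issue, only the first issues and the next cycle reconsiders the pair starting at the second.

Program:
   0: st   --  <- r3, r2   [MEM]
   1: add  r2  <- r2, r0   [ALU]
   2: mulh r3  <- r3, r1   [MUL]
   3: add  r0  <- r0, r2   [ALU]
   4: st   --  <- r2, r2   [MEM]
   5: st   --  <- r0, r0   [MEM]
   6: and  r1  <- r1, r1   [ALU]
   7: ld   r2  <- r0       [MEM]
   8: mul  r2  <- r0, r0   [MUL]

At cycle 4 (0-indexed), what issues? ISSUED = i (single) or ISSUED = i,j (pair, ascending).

ISSUED = 7

c0: i0,i1 st+add  pair
c1: i2,i3 mulh+add  pair
c2: i4 st  no-port MEM/MEM
c3: i5,i6 st+and  pair
c4: i7 ld  WAW r2
c5: i8 mul  tail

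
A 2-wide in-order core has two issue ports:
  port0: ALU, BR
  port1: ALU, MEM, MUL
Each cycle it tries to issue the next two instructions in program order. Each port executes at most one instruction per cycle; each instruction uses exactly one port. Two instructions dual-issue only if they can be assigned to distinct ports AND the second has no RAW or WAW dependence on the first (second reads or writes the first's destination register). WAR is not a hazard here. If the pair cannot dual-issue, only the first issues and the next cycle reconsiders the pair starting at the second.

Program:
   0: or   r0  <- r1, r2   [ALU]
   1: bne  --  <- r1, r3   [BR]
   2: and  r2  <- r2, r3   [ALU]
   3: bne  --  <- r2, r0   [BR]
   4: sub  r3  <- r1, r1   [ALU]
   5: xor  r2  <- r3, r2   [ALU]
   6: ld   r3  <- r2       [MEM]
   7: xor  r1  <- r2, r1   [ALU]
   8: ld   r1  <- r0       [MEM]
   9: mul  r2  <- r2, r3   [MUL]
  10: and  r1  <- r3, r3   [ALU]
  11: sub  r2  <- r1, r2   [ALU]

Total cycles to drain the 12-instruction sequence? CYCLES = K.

[0] i0,i1  or.ALU/bne.BR  -- pair
[1] i2  and.ALU  -- RAW r2
[2] i3,i4  bne.BR/sub.ALU  -- pair
[3] i5  xor.ALU  -- RAW r2
[4] i6,i7  ld.MEM/xor.ALU  -- pair
[5] i8  ld.MEM  -- no-port MEM/MUL
[6] i9,i10  mul.MUL/and.ALU  -- pair
[7] i11  sub.ALU  -- tail

CYCLES = 8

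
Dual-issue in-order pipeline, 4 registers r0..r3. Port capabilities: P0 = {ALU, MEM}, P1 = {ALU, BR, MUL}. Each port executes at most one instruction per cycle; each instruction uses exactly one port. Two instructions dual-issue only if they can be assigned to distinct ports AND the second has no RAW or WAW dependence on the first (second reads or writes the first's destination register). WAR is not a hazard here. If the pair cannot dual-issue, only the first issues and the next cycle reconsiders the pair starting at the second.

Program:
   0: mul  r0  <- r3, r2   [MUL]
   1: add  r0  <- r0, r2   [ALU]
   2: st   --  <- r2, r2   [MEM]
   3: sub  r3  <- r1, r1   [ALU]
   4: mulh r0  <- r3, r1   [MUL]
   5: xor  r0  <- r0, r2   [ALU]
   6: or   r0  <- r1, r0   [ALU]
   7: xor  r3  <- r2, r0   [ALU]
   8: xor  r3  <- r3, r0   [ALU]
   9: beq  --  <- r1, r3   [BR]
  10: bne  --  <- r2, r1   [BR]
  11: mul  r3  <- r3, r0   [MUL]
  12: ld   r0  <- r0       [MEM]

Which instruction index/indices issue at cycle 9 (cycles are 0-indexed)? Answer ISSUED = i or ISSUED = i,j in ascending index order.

ISSUED = 10

#0 head=0: mul i0 RAW+WAW r0
#1 head=1: add+st i1&i2 pair
#2 head=3: sub i3 RAW r3
#3 head=4: mulh i4 RAW+WAW r0
#4 head=5: xor i5 RAW+WAW r0
#5 head=6: or i6 RAW r0
#6 head=7: xor i7 RAW+WAW r3
#7 head=8: xor i8 RAW r3
#8 head=9: beq i9 no-port BR/BR
#9 head=10: bne i10 no-port BR/MUL
#10 head=11: mul+ld i11&i12 pair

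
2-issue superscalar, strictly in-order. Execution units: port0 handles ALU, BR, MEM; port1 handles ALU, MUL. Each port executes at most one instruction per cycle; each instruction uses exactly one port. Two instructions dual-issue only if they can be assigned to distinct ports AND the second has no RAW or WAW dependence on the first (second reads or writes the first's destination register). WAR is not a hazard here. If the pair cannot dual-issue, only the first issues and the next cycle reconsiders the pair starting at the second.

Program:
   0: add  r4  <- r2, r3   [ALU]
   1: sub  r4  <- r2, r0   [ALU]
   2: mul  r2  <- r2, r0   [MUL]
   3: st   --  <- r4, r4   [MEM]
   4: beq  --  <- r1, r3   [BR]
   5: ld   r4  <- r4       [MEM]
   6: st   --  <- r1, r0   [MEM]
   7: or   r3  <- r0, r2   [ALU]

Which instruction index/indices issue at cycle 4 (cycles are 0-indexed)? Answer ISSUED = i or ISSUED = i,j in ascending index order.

  cy0 -> i0 (add.ALU) WAW r4
  cy1 -> i1&i2 (sub.ALU+mul.MUL) pair
  cy2 -> i3 (st.MEM) no-port MEM/BR
  cy3 -> i4 (beq.BR) no-port BR/MEM
  cy4 -> i5 (ld.MEM) no-port MEM/MEM
  cy5 -> i6&i7 (st.MEM+or.ALU) pair

ISSUED = 5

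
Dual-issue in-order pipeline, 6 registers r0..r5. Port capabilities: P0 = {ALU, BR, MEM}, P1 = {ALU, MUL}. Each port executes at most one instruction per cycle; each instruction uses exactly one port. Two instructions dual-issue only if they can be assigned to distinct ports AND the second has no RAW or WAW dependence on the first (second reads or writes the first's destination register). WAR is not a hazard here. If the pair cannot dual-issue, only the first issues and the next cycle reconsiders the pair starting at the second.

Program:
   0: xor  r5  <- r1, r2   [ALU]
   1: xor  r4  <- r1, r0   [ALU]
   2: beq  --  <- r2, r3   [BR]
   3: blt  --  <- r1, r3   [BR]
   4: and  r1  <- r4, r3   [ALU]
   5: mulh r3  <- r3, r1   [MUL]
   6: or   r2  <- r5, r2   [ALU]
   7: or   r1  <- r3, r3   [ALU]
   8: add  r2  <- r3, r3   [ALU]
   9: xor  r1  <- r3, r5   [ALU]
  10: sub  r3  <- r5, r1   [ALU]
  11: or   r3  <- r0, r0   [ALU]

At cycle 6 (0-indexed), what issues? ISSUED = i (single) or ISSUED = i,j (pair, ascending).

  cy0 -> i0+i1 (xor.ALU;xor.ALU) 2-wide
  cy1 -> i2 (beq.BR) no-port BR/BR
  cy2 -> i3+i4 (blt.BR;and.ALU) 2-wide
  cy3 -> i5+i6 (mulh.MUL;or.ALU) 2-wide
  cy4 -> i7+i8 (or.ALU;add.ALU) 2-wide
  cy5 -> i9 (xor.ALU) RAW r1
  cy6 -> i10 (sub.ALU) WAW r3
  cy7 -> i11 (or.ALU) tail

ISSUED = 10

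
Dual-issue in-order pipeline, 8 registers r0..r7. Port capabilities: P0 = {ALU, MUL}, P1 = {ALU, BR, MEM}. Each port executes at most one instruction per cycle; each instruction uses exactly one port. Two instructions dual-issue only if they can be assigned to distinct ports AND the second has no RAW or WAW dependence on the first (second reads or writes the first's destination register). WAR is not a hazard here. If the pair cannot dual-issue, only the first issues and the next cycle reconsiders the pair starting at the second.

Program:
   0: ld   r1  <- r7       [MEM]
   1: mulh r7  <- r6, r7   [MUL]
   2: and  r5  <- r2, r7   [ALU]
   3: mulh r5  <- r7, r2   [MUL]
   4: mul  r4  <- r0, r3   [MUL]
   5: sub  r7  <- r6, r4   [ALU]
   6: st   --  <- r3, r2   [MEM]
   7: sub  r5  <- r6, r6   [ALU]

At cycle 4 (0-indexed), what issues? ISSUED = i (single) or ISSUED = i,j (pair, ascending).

ISSUED = 5,6

0. ld.MEM mulh.MUL @i0/i1  | 2-wide
1. and.ALU @i2  | WAW r5
2. mulh.MUL @i3  | no-port MUL/MUL
3. mul.MUL @i4  | RAW r4
4. sub.ALU st.MEM @i5/i6  | 2-wide
5. sub.ALU @i7  | tail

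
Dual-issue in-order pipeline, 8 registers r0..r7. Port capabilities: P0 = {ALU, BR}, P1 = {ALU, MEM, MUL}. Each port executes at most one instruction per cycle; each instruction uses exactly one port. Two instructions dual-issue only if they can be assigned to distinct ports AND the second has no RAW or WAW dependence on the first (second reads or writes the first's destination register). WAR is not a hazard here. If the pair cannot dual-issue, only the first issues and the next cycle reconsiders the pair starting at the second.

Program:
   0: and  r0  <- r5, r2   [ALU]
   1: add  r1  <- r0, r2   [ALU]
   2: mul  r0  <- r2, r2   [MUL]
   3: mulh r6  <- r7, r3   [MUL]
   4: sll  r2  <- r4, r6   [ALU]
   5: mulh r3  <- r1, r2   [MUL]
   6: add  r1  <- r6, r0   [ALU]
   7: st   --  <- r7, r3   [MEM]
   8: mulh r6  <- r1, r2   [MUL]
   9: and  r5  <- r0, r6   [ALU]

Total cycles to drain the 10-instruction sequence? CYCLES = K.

CYCLES = 8

c0: i0 and.ALU  RAW r0
c1: i1+i2 add.ALU mul.MUL  dual
c2: i3 mulh.MUL  RAW r6
c3: i4 sll.ALU  RAW r2
c4: i5+i6 mulh.MUL add.ALU  dual
c5: i7 st.MEM  no-port MEM/MUL
c6: i8 mulh.MUL  RAW r6
c7: i9 and.ALU  tail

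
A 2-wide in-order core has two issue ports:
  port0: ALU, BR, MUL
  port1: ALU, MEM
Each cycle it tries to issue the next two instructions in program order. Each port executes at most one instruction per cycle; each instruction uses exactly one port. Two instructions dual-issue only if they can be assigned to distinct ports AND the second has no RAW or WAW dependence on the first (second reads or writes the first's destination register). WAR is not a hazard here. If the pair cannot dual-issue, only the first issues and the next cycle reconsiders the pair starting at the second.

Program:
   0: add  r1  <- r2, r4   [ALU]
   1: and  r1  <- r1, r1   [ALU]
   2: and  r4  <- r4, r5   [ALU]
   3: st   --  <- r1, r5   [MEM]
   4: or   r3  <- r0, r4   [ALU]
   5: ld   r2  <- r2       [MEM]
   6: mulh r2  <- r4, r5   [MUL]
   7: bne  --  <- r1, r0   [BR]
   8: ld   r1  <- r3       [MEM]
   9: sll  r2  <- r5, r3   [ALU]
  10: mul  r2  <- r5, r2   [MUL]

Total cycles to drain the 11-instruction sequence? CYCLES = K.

t=0 i0:add ; RAW+WAW r1
t=1 i1,i2:and and ; pair
t=2 i3,i4:st or ; pair
t=3 i5:ld ; WAW r2
t=4 i6:mulh ; no-port MUL/BR
t=5 i7,i8:bne ld ; pair
t=6 i9:sll ; RAW+WAW r2
t=7 i10:mul ; tail

CYCLES = 8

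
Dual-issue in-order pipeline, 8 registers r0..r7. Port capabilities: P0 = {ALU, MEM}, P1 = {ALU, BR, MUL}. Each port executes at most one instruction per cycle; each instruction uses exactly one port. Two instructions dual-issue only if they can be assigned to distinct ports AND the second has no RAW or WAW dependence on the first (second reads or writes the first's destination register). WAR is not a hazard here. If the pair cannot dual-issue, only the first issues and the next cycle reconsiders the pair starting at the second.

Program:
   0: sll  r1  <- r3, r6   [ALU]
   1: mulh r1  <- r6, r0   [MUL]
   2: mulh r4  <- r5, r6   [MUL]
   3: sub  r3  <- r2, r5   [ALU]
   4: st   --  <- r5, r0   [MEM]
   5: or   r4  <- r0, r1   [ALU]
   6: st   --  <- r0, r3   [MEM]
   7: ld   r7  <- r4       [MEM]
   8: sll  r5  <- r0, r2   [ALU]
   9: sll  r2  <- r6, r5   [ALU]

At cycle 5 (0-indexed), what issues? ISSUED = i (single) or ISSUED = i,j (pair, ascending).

  cy0 -> i0 (sll.ALU) WAW r1
  cy1 -> i1 (mulh.MUL) no-port MUL/MUL
  cy2 -> i2+i3 (mulh.MUL+sub.ALU) dual
  cy3 -> i4+i5 (st.MEM+or.ALU) dual
  cy4 -> i6 (st.MEM) no-port MEM/MEM
  cy5 -> i7+i8 (ld.MEM+sll.ALU) dual
  cy6 -> i9 (sll.ALU) tail

ISSUED = 7,8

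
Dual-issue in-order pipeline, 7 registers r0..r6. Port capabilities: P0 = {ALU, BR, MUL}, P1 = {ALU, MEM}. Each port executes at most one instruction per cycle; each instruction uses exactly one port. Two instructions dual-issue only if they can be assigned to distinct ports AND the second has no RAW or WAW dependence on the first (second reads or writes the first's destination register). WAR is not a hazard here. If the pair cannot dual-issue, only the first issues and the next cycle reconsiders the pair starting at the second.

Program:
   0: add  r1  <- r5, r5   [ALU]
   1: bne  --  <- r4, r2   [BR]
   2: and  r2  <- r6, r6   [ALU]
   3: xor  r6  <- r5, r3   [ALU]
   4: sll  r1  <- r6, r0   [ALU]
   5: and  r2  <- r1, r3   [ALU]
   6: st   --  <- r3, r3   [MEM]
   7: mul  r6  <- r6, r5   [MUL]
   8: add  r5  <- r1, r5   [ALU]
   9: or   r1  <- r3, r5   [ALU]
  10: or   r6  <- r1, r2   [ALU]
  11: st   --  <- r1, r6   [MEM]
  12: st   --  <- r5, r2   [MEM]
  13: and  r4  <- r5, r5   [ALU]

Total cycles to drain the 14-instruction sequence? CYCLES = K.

#0 head=0: add.ALU bne.BR i0&i1 pair
#1 head=2: and.ALU xor.ALU i2&i3 pair
#2 head=4: sll.ALU i4 RAW r1
#3 head=5: and.ALU st.MEM i5&i6 pair
#4 head=7: mul.MUL add.ALU i7&i8 pair
#5 head=9: or.ALU i9 RAW r1
#6 head=10: or.ALU i10 RAW r6
#7 head=11: st.MEM i11 no-port MEM/MEM
#8 head=12: st.MEM and.ALU i12&i13 pair

CYCLES = 9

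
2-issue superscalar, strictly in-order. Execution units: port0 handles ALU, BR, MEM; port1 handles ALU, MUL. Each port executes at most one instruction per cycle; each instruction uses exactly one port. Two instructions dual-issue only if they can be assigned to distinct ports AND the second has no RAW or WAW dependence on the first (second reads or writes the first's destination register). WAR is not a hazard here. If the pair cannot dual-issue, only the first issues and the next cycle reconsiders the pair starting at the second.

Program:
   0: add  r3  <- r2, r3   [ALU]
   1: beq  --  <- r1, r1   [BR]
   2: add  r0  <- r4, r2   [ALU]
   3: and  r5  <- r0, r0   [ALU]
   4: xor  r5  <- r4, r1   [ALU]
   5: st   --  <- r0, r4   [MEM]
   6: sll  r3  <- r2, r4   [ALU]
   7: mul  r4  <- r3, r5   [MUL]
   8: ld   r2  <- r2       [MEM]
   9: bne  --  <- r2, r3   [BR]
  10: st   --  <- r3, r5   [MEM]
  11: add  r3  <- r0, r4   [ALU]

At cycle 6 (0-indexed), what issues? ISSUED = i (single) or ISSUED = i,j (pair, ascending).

ISSUED = 9

#0 head=0: add.ALU+beq.BR i0&i1 dual
#1 head=2: add.ALU i2 RAW r0
#2 head=3: and.ALU i3 WAW r5
#3 head=4: xor.ALU+st.MEM i4&i5 dual
#4 head=6: sll.ALU i6 RAW r3
#5 head=7: mul.MUL+ld.MEM i7&i8 dual
#6 head=9: bne.BR i9 no-port BR/MEM
#7 head=10: st.MEM+add.ALU i10&i11 dual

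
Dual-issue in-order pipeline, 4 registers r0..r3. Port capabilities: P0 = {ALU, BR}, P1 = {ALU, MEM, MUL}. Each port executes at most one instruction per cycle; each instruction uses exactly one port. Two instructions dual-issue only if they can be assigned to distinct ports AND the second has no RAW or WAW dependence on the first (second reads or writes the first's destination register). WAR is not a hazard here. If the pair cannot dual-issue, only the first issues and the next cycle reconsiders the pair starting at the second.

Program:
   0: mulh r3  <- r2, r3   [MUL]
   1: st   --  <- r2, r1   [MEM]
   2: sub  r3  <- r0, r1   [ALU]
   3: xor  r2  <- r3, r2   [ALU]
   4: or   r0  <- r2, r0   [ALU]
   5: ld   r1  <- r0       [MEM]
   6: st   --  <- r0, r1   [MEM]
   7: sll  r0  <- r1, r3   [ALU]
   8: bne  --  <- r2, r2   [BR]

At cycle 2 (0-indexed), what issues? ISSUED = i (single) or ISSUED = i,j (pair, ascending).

ISSUED = 3

0. mulh.MUL @i0  | no-port MUL/MEM
1. st.MEM sub.ALU @i1,i2  | 2-wide
2. xor.ALU @i3  | RAW r2
3. or.ALU @i4  | RAW r0
4. ld.MEM @i5  | no-port MEM/MEM
5. st.MEM sll.ALU @i6,i7  | 2-wide
6. bne.BR @i8  | tail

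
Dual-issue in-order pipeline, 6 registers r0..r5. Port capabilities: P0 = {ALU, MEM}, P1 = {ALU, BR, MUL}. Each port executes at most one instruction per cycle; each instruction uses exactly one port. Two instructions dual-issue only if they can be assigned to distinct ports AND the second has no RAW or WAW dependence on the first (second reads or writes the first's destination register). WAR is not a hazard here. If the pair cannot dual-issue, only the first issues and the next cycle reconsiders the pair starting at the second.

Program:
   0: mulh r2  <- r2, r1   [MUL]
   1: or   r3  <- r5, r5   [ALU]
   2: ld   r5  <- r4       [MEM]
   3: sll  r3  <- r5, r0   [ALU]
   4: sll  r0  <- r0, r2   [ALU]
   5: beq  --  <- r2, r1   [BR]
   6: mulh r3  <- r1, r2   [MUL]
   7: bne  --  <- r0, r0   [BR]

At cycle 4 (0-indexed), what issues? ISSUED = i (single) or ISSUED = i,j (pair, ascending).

  cy0 -> i0+i1 (mulh.MUL or.ALU) dual
  cy1 -> i2 (ld.MEM) RAW r5
  cy2 -> i3+i4 (sll.ALU sll.ALU) dual
  cy3 -> i5 (beq.BR) no-port BR/MUL
  cy4 -> i6 (mulh.MUL) no-port MUL/BR
  cy5 -> i7 (bne.BR) tail

ISSUED = 6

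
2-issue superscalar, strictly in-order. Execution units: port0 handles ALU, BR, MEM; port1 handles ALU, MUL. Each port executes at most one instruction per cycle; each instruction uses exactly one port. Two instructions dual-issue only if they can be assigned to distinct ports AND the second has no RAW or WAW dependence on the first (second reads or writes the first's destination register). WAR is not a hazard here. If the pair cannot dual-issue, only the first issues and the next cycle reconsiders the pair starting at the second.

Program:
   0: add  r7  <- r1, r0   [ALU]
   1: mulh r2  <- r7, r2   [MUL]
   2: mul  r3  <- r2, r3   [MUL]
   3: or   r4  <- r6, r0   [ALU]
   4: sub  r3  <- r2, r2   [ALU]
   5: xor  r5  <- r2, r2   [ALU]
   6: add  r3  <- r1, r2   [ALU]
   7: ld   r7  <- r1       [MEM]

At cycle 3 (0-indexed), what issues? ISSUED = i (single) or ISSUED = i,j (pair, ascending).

t=0 i0:add.ALU ; RAW r7
t=1 i1:mulh.MUL ; no-port MUL/MUL
t=2 i2&i3:mul.MUL;or.ALU ; 2-wide
t=3 i4&i5:sub.ALU;xor.ALU ; 2-wide
t=4 i6&i7:add.ALU;ld.MEM ; 2-wide

ISSUED = 4,5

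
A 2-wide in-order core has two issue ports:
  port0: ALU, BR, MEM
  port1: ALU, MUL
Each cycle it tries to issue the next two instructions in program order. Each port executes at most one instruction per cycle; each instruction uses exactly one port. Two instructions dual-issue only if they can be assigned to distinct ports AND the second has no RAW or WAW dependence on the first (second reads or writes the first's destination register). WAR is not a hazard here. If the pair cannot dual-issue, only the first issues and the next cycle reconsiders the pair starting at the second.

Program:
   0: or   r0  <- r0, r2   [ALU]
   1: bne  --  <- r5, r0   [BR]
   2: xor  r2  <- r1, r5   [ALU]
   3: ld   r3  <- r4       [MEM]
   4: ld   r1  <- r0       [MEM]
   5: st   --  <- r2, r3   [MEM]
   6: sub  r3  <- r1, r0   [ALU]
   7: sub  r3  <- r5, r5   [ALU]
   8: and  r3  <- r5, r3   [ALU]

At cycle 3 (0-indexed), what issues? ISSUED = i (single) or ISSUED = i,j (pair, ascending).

ISSUED = 4

#0 head=0: or i0 RAW r0
#1 head=1: bne/xor i1+i2 dual
#2 head=3: ld i3 no-port MEM/MEM
#3 head=4: ld i4 no-port MEM/MEM
#4 head=5: st/sub i5+i6 dual
#5 head=7: sub i7 RAW+WAW r3
#6 head=8: and i8 tail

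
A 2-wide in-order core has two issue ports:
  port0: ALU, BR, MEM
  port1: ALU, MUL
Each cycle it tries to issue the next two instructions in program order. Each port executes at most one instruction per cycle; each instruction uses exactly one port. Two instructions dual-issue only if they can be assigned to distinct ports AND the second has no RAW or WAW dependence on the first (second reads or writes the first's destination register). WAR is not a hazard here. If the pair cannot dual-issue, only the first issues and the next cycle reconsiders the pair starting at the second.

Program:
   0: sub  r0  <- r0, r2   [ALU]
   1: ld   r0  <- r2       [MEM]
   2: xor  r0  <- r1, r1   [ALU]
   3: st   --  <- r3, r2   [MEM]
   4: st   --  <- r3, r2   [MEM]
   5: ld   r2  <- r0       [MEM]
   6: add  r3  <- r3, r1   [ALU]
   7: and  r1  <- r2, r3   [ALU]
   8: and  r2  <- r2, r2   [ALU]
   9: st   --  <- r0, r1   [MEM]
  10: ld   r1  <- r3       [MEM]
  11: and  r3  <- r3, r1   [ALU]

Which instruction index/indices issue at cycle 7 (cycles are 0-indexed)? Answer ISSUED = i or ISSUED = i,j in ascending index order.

  cy0 -> i0 (sub.ALU) WAW r0
  cy1 -> i1 (ld.MEM) WAW r0
  cy2 -> i2&i3 (xor.ALU+st.MEM) 2-wide
  cy3 -> i4 (st.MEM) no-port MEM/MEM
  cy4 -> i5&i6 (ld.MEM+add.ALU) 2-wide
  cy5 -> i7&i8 (and.ALU+and.ALU) 2-wide
  cy6 -> i9 (st.MEM) no-port MEM/MEM
  cy7 -> i10 (ld.MEM) RAW r1
  cy8 -> i11 (and.ALU) tail

ISSUED = 10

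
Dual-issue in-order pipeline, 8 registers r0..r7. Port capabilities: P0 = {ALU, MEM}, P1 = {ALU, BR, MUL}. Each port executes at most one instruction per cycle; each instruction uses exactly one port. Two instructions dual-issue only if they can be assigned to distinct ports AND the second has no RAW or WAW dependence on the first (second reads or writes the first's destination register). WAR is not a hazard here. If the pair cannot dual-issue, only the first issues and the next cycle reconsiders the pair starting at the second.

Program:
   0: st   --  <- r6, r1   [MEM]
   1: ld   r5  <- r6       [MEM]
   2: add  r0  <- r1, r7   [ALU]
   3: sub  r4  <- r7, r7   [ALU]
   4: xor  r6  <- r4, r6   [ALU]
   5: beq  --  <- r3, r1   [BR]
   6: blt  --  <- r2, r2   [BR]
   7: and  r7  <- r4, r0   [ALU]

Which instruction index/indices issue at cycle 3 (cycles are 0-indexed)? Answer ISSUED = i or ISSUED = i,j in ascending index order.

ISSUED = 4,5

t=0 i0:st ; no-port MEM/MEM
t=1 i1,i2:ld add ; dual
t=2 i3:sub ; RAW r4
t=3 i4,i5:xor beq ; dual
t=4 i6,i7:blt and ; dual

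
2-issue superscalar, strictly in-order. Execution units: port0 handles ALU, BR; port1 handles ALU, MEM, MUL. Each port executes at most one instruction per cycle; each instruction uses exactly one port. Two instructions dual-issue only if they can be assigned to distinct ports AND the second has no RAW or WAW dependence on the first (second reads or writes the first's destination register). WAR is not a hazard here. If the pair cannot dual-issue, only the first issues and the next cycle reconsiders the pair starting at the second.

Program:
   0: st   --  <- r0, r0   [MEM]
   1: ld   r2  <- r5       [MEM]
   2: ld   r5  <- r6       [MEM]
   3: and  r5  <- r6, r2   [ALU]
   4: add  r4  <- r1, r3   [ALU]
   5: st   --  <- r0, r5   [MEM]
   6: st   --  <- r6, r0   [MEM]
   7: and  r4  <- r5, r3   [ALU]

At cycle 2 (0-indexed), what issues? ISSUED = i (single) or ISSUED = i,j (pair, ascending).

ISSUED = 2

c0: i0 st  no-port MEM/MEM
c1: i1 ld  no-port MEM/MEM
c2: i2 ld  WAW r5
c3: i3&i4 and add  pair
c4: i5 st  no-port MEM/MEM
c5: i6&i7 st and  pair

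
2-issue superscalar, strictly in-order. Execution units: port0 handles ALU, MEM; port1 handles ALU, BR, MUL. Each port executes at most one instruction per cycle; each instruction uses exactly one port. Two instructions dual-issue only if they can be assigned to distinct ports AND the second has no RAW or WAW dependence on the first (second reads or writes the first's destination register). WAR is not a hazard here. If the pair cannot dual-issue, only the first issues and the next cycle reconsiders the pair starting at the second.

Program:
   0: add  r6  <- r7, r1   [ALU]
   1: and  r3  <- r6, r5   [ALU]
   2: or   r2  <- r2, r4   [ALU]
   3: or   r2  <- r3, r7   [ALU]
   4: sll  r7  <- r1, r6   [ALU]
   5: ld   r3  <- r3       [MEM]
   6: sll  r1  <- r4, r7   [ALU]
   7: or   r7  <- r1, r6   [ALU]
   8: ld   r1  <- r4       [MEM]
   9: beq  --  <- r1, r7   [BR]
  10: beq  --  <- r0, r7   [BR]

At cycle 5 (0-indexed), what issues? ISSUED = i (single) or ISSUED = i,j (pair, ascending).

t=0 i0:add.ALU ; RAW r6
t=1 i1,i2:and.ALU/or.ALU ; pair
t=2 i3,i4:or.ALU/sll.ALU ; pair
t=3 i5,i6:ld.MEM/sll.ALU ; pair
t=4 i7,i8:or.ALU/ld.MEM ; pair
t=5 i9:beq.BR ; no-port BR/BR
t=6 i10:beq.BR ; tail

ISSUED = 9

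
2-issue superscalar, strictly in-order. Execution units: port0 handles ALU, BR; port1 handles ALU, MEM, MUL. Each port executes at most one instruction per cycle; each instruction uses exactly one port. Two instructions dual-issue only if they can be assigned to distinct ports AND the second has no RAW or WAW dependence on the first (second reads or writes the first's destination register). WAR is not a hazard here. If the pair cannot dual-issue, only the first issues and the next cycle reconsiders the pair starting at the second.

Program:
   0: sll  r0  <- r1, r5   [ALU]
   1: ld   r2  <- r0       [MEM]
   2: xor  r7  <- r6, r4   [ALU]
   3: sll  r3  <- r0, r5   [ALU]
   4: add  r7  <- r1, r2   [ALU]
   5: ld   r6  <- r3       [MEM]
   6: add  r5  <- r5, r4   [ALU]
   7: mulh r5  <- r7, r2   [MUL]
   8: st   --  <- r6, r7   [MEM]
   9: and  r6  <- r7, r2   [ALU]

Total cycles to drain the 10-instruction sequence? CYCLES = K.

CYCLES = 6

#0 head=0: sll i0 RAW r0
#1 head=1: ld+xor i1&i2 dual
#2 head=3: sll+add i3&i4 dual
#3 head=5: ld+add i5&i6 dual
#4 head=7: mulh i7 no-port MUL/MEM
#5 head=8: st+and i8&i9 dual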